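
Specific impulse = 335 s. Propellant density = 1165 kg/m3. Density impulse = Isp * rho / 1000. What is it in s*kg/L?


rho*Isp = 335 * 1165 / 1000 = 390 s*kg/L

390 s*kg/L


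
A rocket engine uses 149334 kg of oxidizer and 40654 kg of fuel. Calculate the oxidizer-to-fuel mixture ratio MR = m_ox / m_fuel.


MR = 149334 / 40654 = 3.67

3.67


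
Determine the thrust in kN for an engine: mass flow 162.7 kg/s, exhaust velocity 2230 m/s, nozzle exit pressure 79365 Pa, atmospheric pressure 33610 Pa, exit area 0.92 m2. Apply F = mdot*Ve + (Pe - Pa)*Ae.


F = 162.7 * 2230 + (79365 - 33610) * 0.92 = 404916.0 N = 404.9 kN

404.9 kN


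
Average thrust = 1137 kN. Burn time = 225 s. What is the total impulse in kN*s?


It = 1137 * 225 = 255825 kN*s

255825 kN*s


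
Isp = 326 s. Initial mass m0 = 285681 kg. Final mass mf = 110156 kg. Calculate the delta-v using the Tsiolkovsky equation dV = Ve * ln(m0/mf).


Ve = 326 * 9.81 = 3198.06 m/s
dV = 3198.06 * ln(285681/110156) = 3048 m/s

3048 m/s


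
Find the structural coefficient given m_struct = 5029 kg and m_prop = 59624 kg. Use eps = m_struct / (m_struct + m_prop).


eps = 5029 / (5029 + 59624) = 0.0778

0.0778


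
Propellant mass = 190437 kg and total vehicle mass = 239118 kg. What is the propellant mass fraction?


PMF = 190437 / 239118 = 0.796

0.796


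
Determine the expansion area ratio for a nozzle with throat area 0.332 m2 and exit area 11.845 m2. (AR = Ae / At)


AR = 11.845 / 0.332 = 35.7

35.7


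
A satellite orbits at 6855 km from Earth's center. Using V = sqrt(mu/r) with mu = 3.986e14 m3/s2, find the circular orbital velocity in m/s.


V = sqrt(3.986e14 / 6855000) = 7625 m/s

7625 m/s


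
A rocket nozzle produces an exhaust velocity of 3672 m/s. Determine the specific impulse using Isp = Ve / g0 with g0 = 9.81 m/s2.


Isp = Ve / g0 = 3672 / 9.81 = 374.3 s

374.3 s


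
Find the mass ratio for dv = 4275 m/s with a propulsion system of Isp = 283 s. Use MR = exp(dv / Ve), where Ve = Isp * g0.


Ve = 283 * 9.81 = 2776.23 m/s
MR = exp(4275 / 2776.23) = 4.664

4.664


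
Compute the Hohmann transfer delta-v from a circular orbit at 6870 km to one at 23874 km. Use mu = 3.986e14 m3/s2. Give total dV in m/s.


V1 = sqrt(mu/r1) = 7617.11 m/s
dV1 = V1*(sqrt(2*r2/(r1+r2)) - 1) = 1875.54 m/s
V2 = sqrt(mu/r2) = 4086.07 m/s
dV2 = V2*(1 - sqrt(2*r1/(r1+r2))) = 1354.46 m/s
Total dV = 3230 m/s

3230 m/s


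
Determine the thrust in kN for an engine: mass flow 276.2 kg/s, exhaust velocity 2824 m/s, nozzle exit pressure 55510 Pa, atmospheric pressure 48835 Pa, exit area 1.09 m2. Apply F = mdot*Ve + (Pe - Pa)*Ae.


F = 276.2 * 2824 + (55510 - 48835) * 1.09 = 787265.0 N = 787.3 kN

787.3 kN


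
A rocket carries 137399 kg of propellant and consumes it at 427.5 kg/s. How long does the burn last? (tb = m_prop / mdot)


tb = 137399 / 427.5 = 321.4 s

321.4 s


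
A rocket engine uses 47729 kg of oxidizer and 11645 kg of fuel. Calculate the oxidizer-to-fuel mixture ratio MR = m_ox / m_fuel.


MR = 47729 / 11645 = 4.1

4.1


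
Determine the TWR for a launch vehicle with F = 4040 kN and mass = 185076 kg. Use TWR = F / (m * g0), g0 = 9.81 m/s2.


TWR = 4040000 / (185076 * 9.81) = 2.23

2.23


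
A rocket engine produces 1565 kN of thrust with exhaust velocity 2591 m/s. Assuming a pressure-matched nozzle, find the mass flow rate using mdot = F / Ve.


mdot = F / Ve = 1565000 / 2591 = 604.0 kg/s

604.0 kg/s


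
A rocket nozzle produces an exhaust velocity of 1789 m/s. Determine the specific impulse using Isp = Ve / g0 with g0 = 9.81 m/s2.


Isp = Ve / g0 = 1789 / 9.81 = 182.4 s

182.4 s


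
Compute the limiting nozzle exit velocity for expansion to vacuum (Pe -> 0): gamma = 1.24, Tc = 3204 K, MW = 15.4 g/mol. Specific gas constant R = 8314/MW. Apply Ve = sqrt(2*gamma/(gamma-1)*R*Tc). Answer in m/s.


R = 8314 / 15.4 = 539.87 J/(kg.K)
Ve = sqrt(2 * 1.24 / (1.24 - 1) * 539.87 * 3204) = 4228 m/s

4228 m/s


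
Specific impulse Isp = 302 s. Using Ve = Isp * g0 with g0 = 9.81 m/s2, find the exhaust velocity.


Ve = Isp * g0 = 302 * 9.81 = 2962.6 m/s

2962.6 m/s


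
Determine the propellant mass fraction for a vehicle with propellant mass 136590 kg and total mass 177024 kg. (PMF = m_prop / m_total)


PMF = 136590 / 177024 = 0.772

0.772


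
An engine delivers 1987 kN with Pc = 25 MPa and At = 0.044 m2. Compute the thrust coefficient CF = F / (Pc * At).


CF = 1987000 / (25e6 * 0.044) = 1.81

1.81


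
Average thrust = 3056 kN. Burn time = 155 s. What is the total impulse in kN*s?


It = 3056 * 155 = 473680 kN*s

473680 kN*s


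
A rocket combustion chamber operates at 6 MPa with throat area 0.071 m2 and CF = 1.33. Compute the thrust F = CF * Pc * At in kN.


F = 1.33 * 6e6 * 0.071 = 566580.0 N = 566.6 kN

566.6 kN


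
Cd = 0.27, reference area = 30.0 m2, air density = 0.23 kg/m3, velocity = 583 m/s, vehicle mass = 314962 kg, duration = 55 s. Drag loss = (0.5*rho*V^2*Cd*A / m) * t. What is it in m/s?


D = 0.5 * 0.23 * 583^2 * 0.27 * 30.0 = 316606.6 N
a = 316606.6 / 314962 = 1.0052 m/s2
dV = 1.0052 * 55 = 55.3 m/s

55.3 m/s


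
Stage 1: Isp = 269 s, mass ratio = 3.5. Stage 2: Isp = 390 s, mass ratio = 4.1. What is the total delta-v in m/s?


dV1 = 269 * 9.81 * ln(3.5) = 3305.9 m/s
dV2 = 390 * 9.81 * ln(4.1) = 5398.3 m/s
Total dV = 3305.9 + 5398.3 = 8704.2 m/s ~ 8704 m/s

8704 m/s


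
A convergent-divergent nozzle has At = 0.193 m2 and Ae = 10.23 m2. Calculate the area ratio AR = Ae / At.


AR = 10.23 / 0.193 = 53.0

53.0


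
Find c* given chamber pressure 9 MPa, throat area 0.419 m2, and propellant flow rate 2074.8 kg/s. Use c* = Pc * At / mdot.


c* = 9e6 * 0.419 / 2074.8 = 1818 m/s

1818 m/s


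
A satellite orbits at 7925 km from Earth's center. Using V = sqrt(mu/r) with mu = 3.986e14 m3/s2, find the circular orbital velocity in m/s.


V = sqrt(3.986e14 / 7925000) = 7092 m/s

7092 m/s


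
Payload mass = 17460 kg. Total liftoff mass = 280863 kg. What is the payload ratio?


PR = 17460 / 280863 = 0.0622

0.0622


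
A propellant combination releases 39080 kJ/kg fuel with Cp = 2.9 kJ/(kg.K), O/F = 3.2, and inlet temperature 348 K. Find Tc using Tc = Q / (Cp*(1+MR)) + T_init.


Tc = 39080 / (2.9 * (1 + 3.2)) + 348 = 3557 K

3557 K


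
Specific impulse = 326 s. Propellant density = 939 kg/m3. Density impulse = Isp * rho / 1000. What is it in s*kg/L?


rho*Isp = 326 * 939 / 1000 = 306 s*kg/L

306 s*kg/L


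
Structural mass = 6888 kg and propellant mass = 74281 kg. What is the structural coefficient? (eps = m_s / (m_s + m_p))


eps = 6888 / (6888 + 74281) = 0.0849

0.0849


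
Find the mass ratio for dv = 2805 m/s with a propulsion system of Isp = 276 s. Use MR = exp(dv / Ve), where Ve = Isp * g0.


Ve = 276 * 9.81 = 2707.56 m/s
MR = exp(2805 / 2707.56) = 2.818

2.818


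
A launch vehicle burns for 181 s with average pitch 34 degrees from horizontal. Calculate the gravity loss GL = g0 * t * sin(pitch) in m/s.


GL = 9.81 * 181 * sin(34 deg) = 993 m/s

993 m/s


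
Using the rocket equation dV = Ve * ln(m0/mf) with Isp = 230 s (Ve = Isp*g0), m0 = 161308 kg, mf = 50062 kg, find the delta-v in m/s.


Ve = 230 * 9.81 = 2256.3 m/s
dV = 2256.3 * ln(161308/50062) = 2640 m/s

2640 m/s


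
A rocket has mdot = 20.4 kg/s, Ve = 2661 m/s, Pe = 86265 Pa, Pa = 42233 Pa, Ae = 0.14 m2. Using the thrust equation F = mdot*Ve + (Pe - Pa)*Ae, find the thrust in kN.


F = 20.4 * 2661 + (86265 - 42233) * 0.14 = 60449.0 N = 60.4 kN

60.4 kN


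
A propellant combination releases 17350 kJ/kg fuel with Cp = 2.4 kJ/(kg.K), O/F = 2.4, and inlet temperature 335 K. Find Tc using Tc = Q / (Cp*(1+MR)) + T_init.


Tc = 17350 / (2.4 * (1 + 2.4)) + 335 = 2461 K

2461 K


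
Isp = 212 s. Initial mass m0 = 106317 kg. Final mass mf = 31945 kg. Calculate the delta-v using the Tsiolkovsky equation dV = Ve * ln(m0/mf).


Ve = 212 * 9.81 = 2079.72 m/s
dV = 2079.72 * ln(106317/31945) = 2501 m/s

2501 m/s


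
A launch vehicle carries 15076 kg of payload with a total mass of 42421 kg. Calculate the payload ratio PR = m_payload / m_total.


PR = 15076 / 42421 = 0.3554

0.3554


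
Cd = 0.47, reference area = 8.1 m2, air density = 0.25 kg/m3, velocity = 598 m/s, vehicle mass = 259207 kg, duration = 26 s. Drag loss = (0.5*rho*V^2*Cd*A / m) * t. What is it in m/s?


D = 0.5 * 0.25 * 598^2 * 0.47 * 8.1 = 170174.8 N
a = 170174.8 / 259207 = 0.6565 m/s2
dV = 0.6565 * 26 = 17.1 m/s

17.1 m/s


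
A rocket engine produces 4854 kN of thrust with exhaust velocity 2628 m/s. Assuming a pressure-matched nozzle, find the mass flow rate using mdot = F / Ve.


mdot = F / Ve = 4854000 / 2628 = 1847.0 kg/s

1847.0 kg/s


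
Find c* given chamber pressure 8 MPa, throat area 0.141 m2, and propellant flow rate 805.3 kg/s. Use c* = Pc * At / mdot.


c* = 8e6 * 0.141 / 805.3 = 1401 m/s

1401 m/s


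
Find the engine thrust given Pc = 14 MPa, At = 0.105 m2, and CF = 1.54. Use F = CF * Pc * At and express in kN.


F = 1.54 * 14e6 * 0.105 = 2.2638e+06 N = 2263.8 kN

2263.8 kN


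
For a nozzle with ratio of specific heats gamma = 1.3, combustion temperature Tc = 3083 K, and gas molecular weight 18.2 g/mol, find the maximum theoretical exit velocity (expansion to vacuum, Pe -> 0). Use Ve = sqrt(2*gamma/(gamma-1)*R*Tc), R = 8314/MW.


R = 8314 / 18.2 = 456.81 J/(kg.K)
Ve = sqrt(2 * 1.3 / (1.3 - 1) * 456.81 * 3083) = 3494 m/s

3494 m/s


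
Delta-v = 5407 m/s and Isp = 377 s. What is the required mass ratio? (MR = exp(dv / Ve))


Ve = 377 * 9.81 = 3698.37 m/s
MR = exp(5407 / 3698.37) = 4.315

4.315


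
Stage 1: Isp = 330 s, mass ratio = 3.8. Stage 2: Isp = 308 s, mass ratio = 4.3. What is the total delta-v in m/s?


dV1 = 330 * 9.81 * ln(3.8) = 4321.8 m/s
dV2 = 308 * 9.81 * ln(4.3) = 4407.2 m/s
Total dV = 4321.8 + 4407.2 = 8729.0 m/s ~ 8729 m/s

8729 m/s


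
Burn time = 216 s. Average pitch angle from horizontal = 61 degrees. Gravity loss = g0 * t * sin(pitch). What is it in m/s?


GL = 9.81 * 216 * sin(61 deg) = 1853 m/s

1853 m/s


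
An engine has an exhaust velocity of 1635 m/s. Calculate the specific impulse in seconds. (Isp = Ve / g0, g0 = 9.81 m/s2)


Isp = Ve / g0 = 1635 / 9.81 = 166.7 s

166.7 s


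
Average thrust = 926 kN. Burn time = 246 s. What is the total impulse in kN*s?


It = 926 * 246 = 227796 kN*s

227796 kN*s


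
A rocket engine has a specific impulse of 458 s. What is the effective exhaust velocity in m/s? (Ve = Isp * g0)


Ve = Isp * g0 = 458 * 9.81 = 4493.0 m/s

4493.0 m/s


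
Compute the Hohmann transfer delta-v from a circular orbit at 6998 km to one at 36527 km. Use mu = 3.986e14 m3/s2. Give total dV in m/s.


V1 = sqrt(mu/r1) = 7547.13 m/s
dV1 = V1*(sqrt(2*r2/(r1+r2)) - 1) = 2230.52 m/s
V2 = sqrt(mu/r2) = 3303.4 m/s
dV2 = V2*(1 - sqrt(2*r1/(r1+r2))) = 1430.16 m/s
Total dV = 3661 m/s

3661 m/s


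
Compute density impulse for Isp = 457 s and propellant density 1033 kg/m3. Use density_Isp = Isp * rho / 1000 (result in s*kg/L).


rho*Isp = 457 * 1033 / 1000 = 472 s*kg/L

472 s*kg/L


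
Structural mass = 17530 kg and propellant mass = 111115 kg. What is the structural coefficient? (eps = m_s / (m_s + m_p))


eps = 17530 / (17530 + 111115) = 0.1363

0.1363


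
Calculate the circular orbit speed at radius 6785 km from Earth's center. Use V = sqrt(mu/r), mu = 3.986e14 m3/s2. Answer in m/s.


V = sqrt(3.986e14 / 6785000) = 7665 m/s

7665 m/s


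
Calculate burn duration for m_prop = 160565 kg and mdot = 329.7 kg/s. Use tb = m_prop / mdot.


tb = 160565 / 329.7 = 487.0 s

487.0 s


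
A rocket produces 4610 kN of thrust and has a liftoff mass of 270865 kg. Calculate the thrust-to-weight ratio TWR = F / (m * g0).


TWR = 4610000 / (270865 * 9.81) = 1.73

1.73


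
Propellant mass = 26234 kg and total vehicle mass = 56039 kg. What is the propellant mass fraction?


PMF = 26234 / 56039 = 0.468

0.468


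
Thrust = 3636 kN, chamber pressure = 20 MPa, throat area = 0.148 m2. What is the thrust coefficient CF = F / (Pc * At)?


CF = 3636000 / (20e6 * 0.148) = 1.23

1.23


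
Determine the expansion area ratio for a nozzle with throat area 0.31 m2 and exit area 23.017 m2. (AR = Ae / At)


AR = 23.017 / 0.31 = 74.2

74.2


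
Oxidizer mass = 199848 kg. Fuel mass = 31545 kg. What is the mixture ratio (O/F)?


MR = 199848 / 31545 = 6.34

6.34


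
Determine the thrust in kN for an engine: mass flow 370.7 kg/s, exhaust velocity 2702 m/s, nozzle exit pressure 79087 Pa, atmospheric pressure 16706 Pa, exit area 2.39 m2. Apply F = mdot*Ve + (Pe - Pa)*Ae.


F = 370.7 * 2702 + (79087 - 16706) * 2.39 = 1.1507e+06 N = 1150.7 kN

1150.7 kN


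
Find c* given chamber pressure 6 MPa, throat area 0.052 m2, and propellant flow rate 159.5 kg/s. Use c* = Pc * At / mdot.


c* = 6e6 * 0.052 / 159.5 = 1956 m/s

1956 m/s


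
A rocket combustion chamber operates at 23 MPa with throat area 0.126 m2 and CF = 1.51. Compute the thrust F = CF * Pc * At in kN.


F = 1.51 * 23e6 * 0.126 = 4.3760e+06 N = 4376.0 kN

4376.0 kN


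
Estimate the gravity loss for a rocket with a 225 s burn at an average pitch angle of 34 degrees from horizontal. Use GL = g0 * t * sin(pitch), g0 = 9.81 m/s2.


GL = 9.81 * 225 * sin(34 deg) = 1234 m/s

1234 m/s


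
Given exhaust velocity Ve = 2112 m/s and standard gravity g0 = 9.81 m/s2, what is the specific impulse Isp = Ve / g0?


Isp = Ve / g0 = 2112 / 9.81 = 215.3 s

215.3 s


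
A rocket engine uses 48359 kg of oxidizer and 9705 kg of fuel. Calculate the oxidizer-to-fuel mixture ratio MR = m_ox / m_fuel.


MR = 48359 / 9705 = 4.98

4.98


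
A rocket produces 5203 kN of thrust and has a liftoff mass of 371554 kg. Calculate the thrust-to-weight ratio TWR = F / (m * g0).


TWR = 5203000 / (371554 * 9.81) = 1.43

1.43


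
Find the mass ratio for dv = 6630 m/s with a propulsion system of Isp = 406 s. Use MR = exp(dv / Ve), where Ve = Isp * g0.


Ve = 406 * 9.81 = 3982.86 m/s
MR = exp(6630 / 3982.86) = 5.284

5.284


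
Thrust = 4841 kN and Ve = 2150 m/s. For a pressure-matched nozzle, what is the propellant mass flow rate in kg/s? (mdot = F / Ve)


mdot = F / Ve = 4841000 / 2150 = 2251.6 kg/s

2251.6 kg/s


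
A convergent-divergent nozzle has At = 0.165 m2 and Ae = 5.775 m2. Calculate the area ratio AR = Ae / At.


AR = 5.775 / 0.165 = 35.0

35.0


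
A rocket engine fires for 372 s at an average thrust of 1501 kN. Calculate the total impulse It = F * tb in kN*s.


It = 1501 * 372 = 558372 kN*s

558372 kN*s


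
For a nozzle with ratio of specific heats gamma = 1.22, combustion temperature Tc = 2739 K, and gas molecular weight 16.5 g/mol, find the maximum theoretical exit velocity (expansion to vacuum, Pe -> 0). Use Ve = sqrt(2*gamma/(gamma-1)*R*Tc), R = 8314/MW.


R = 8314 / 16.5 = 503.88 J/(kg.K)
Ve = sqrt(2 * 1.22 / (1.22 - 1) * 503.88 * 2739) = 3912 m/s

3912 m/s


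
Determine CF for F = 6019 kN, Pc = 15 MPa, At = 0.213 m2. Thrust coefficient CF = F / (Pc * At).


CF = 6019000 / (15e6 * 0.213) = 1.88

1.88


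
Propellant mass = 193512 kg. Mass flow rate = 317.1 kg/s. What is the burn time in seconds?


tb = 193512 / 317.1 = 610.3 s

610.3 s


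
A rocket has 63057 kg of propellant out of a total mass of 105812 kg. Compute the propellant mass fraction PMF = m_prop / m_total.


PMF = 63057 / 105812 = 0.596

0.596


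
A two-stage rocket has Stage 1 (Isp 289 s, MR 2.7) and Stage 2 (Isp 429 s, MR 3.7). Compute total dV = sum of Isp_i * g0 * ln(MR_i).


dV1 = 289 * 9.81 * ln(2.7) = 2816.0 m/s
dV2 = 429 * 9.81 * ln(3.7) = 5506.1 m/s
Total dV = 2816.0 + 5506.1 = 8322.1 m/s ~ 8322 m/s

8322 m/s


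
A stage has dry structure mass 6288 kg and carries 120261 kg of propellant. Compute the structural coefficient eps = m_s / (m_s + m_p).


eps = 6288 / (6288 + 120261) = 0.0497

0.0497


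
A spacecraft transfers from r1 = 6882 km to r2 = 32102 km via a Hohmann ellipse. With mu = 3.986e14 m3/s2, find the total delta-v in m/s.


V1 = sqrt(mu/r1) = 7610.47 m/s
dV1 = V1*(sqrt(2*r2/(r1+r2)) - 1) = 2156.26 m/s
V2 = sqrt(mu/r2) = 3523.73 m/s
dV2 = V2*(1 - sqrt(2*r1/(r1+r2))) = 1429.95 m/s
Total dV = 3586 m/s

3586 m/s


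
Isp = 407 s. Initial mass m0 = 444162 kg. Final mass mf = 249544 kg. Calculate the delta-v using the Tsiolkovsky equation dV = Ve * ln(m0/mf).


Ve = 407 * 9.81 = 3992.67 m/s
dV = 3992.67 * ln(444162/249544) = 2302 m/s

2302 m/s


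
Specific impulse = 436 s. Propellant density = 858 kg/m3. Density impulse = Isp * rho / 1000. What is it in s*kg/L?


rho*Isp = 436 * 858 / 1000 = 374 s*kg/L

374 s*kg/L


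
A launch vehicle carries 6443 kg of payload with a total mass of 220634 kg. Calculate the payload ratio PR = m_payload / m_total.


PR = 6443 / 220634 = 0.0292

0.0292


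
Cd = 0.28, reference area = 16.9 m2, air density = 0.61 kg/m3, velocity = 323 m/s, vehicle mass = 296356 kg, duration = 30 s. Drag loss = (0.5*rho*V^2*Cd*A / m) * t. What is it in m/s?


D = 0.5 * 0.61 * 323^2 * 0.28 * 16.9 = 150573.87 N
a = 150573.87 / 296356 = 0.5081 m/s2
dV = 0.5081 * 30 = 15.2 m/s

15.2 m/s


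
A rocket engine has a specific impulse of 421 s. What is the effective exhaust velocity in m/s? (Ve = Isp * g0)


Ve = Isp * g0 = 421 * 9.81 = 4130.0 m/s

4130.0 m/s


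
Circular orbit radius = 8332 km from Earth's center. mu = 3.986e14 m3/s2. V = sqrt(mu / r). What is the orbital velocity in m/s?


V = sqrt(3.986e14 / 8332000) = 6917 m/s

6917 m/s


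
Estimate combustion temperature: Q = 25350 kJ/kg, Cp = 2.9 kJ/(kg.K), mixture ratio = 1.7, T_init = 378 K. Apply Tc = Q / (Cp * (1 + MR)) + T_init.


Tc = 25350 / (2.9 * (1 + 1.7)) + 378 = 3616 K

3616 K


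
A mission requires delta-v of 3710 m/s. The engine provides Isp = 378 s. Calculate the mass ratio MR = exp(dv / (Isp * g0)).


Ve = 378 * 9.81 = 3708.18 m/s
MR = exp(3710 / 3708.18) = 2.72

2.72


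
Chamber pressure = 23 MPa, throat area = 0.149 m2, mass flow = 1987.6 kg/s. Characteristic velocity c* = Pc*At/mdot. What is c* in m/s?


c* = 23e6 * 0.149 / 1987.6 = 1724 m/s

1724 m/s


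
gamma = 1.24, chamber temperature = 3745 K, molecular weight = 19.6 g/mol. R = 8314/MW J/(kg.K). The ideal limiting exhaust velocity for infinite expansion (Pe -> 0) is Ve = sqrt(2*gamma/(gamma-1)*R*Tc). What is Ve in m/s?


R = 8314 / 19.6 = 424.18 J/(kg.K)
Ve = sqrt(2 * 1.24 / (1.24 - 1) * 424.18 * 3745) = 4052 m/s

4052 m/s


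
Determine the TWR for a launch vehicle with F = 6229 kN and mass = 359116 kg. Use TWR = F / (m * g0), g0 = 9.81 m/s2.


TWR = 6229000 / (359116 * 9.81) = 1.77

1.77


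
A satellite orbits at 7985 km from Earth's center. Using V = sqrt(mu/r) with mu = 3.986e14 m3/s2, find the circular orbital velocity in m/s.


V = sqrt(3.986e14 / 7985000) = 7065 m/s

7065 m/s


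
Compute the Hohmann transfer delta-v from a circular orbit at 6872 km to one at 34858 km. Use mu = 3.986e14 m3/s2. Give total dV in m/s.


V1 = sqrt(mu/r1) = 7616.0 m/s
dV1 = V1*(sqrt(2*r2/(r1+r2)) - 1) = 2227.94 m/s
V2 = sqrt(mu/r2) = 3381.56 m/s
dV2 = V2*(1 - sqrt(2*r1/(r1+r2))) = 1440.9 m/s
Total dV = 3669 m/s

3669 m/s


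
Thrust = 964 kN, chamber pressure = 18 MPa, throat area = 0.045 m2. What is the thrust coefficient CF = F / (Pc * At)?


CF = 964000 / (18e6 * 0.045) = 1.19

1.19


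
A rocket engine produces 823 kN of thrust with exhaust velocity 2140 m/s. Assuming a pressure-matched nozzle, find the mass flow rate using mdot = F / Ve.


mdot = F / Ve = 823000 / 2140 = 384.6 kg/s

384.6 kg/s


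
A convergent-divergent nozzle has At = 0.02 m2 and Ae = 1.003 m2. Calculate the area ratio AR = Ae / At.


AR = 1.003 / 0.02 = 50.1

50.1


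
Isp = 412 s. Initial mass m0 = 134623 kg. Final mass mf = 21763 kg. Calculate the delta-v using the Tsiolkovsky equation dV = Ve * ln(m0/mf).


Ve = 412 * 9.81 = 4041.72 m/s
dV = 4041.72 * ln(134623/21763) = 7365 m/s

7365 m/s


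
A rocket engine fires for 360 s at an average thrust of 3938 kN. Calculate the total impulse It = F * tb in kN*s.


It = 3938 * 360 = 1417680 kN*s

1417680 kN*s


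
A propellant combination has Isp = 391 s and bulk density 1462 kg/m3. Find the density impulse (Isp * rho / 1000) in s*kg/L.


rho*Isp = 391 * 1462 / 1000 = 572 s*kg/L

572 s*kg/L


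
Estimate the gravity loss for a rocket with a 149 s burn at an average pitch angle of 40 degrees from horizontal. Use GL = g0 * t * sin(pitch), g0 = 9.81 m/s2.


GL = 9.81 * 149 * sin(40 deg) = 940 m/s

940 m/s


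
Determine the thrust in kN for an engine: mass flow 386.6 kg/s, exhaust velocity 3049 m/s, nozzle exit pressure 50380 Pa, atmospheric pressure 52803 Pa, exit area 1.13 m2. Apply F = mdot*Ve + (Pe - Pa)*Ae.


F = 386.6 * 3049 + (50380 - 52803) * 1.13 = 1.1760e+06 N = 1176.0 kN

1176.0 kN


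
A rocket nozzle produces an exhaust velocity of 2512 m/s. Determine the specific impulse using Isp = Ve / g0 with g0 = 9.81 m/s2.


Isp = Ve / g0 = 2512 / 9.81 = 256.1 s

256.1 s


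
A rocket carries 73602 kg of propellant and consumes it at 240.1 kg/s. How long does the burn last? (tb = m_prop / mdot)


tb = 73602 / 240.1 = 306.5 s

306.5 s


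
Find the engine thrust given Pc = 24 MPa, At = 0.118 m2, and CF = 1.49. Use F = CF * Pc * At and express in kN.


F = 1.49 * 24e6 * 0.118 = 4.2197e+06 N = 4219.7 kN

4219.7 kN


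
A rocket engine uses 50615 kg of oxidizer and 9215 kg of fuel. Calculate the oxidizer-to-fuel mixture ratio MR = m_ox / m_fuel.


MR = 50615 / 9215 = 5.49

5.49


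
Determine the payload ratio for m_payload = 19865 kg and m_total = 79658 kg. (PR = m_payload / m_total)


PR = 19865 / 79658 = 0.2494

0.2494


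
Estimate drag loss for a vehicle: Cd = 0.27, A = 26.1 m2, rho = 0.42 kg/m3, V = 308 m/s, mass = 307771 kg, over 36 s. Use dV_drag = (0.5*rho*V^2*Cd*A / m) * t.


D = 0.5 * 0.42 * 308^2 * 0.27 * 26.1 = 140386.39 N
a = 140386.39 / 307771 = 0.4561 m/s2
dV = 0.4561 * 36 = 16.4 m/s

16.4 m/s


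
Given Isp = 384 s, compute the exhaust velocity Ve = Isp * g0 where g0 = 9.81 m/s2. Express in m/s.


Ve = Isp * g0 = 384 * 9.81 = 3767.0 m/s

3767.0 m/s


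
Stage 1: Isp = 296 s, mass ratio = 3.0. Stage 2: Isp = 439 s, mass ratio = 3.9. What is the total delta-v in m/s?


dV1 = 296 * 9.81 * ln(3.0) = 3190.1 m/s
dV2 = 439 * 9.81 * ln(3.9) = 5861.2 m/s
Total dV = 3190.1 + 5861.2 = 9051.3 m/s ~ 9051 m/s

9051 m/s


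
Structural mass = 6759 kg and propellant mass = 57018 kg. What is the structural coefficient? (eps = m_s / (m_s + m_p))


eps = 6759 / (6759 + 57018) = 0.106

0.106


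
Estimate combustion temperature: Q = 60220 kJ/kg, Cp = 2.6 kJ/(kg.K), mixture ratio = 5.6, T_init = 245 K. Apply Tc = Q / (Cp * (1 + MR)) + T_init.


Tc = 60220 / (2.6 * (1 + 5.6)) + 245 = 3754 K

3754 K


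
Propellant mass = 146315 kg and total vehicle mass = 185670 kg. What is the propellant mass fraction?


PMF = 146315 / 185670 = 0.788

0.788


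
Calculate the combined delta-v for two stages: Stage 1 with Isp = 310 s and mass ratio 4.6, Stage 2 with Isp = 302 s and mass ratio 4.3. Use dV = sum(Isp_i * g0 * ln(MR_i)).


dV1 = 310 * 9.81 * ln(4.6) = 4640.9 m/s
dV2 = 302 * 9.81 * ln(4.3) = 4321.3 m/s
Total dV = 4640.9 + 4321.3 = 8962.2 m/s ~ 8962 m/s

8962 m/s


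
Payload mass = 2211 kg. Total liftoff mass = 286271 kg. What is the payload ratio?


PR = 2211 / 286271 = 0.0077

0.0077


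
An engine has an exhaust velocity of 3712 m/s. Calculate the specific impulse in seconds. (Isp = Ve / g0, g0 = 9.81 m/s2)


Isp = Ve / g0 = 3712 / 9.81 = 378.4 s

378.4 s


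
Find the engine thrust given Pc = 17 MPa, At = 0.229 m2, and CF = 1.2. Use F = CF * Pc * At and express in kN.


F = 1.2 * 17e6 * 0.229 = 4.6716e+06 N = 4671.6 kN

4671.6 kN


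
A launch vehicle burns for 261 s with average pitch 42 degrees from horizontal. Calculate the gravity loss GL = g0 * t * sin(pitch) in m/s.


GL = 9.81 * 261 * sin(42 deg) = 1713 m/s

1713 m/s


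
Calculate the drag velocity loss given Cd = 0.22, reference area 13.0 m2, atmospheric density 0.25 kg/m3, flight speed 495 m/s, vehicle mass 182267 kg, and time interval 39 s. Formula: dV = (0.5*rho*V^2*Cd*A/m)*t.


D = 0.5 * 0.25 * 495^2 * 0.22 * 13.0 = 87596.44 N
a = 87596.44 / 182267 = 0.4806 m/s2
dV = 0.4806 * 39 = 18.7 m/s

18.7 m/s


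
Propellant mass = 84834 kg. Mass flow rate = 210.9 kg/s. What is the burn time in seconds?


tb = 84834 / 210.9 = 402.2 s

402.2 s


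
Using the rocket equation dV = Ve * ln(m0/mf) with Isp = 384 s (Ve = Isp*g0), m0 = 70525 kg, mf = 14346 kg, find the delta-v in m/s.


Ve = 384 * 9.81 = 3767.04 m/s
dV = 3767.04 * ln(70525/14346) = 5999 m/s

5999 m/s


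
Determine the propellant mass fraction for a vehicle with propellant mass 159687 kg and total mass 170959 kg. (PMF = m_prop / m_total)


PMF = 159687 / 170959 = 0.934

0.934


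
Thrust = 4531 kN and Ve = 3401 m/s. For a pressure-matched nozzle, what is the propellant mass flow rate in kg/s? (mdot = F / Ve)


mdot = F / Ve = 4531000 / 3401 = 1332.3 kg/s

1332.3 kg/s


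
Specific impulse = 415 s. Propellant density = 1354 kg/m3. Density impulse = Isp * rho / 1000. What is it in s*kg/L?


rho*Isp = 415 * 1354 / 1000 = 562 s*kg/L

562 s*kg/L


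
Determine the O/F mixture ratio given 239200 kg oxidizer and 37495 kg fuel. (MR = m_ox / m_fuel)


MR = 239200 / 37495 = 6.38

6.38


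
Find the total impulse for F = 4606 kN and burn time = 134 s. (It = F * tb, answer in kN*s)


It = 4606 * 134 = 617204 kN*s

617204 kN*s


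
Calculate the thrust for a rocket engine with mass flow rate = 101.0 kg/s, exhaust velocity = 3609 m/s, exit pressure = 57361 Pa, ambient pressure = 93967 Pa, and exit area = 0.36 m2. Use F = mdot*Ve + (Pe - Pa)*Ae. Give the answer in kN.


F = 101.0 * 3609 + (57361 - 93967) * 0.36 = 351331.0 N = 351.3 kN

351.3 kN


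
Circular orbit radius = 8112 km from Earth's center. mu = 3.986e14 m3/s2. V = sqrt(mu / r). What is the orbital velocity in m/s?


V = sqrt(3.986e14 / 8112000) = 7010 m/s

7010 m/s


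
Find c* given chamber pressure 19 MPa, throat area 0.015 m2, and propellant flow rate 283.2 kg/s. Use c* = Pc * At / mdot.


c* = 19e6 * 0.015 / 283.2 = 1006 m/s

1006 m/s


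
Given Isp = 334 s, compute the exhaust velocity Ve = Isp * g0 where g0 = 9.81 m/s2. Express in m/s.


Ve = Isp * g0 = 334 * 9.81 = 3276.5 m/s

3276.5 m/s


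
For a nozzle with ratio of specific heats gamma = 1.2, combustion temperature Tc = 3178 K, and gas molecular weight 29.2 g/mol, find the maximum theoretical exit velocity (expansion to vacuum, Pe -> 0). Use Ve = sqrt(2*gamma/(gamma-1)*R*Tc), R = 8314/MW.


R = 8314 / 29.2 = 284.73 J/(kg.K)
Ve = sqrt(2 * 1.2 / (1.2 - 1) * 284.73 * 3178) = 3295 m/s

3295 m/s


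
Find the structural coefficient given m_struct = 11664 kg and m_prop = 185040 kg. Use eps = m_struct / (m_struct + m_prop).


eps = 11664 / (11664 + 185040) = 0.0593

0.0593


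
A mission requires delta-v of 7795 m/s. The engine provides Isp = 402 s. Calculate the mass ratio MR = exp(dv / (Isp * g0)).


Ve = 402 * 9.81 = 3943.62 m/s
MR = exp(7795 / 3943.62) = 7.218

7.218


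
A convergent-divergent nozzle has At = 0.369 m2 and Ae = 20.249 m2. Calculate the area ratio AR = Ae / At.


AR = 20.249 / 0.369 = 54.9

54.9


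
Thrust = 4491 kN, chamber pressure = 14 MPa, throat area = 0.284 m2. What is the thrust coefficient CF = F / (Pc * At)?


CF = 4491000 / (14e6 * 0.284) = 1.13

1.13


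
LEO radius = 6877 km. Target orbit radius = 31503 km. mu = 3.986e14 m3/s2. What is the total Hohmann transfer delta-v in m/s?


V1 = sqrt(mu/r1) = 7613.23 m/s
dV1 = V1*(sqrt(2*r2/(r1+r2)) - 1) = 2141.32 m/s
V2 = sqrt(mu/r2) = 3557.07 m/s
dV2 = V2*(1 - sqrt(2*r1/(r1+r2))) = 1427.68 m/s
Total dV = 3569 m/s

3569 m/s


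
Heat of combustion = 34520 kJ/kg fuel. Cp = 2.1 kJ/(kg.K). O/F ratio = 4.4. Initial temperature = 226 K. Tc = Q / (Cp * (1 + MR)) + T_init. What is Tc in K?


Tc = 34520 / (2.1 * (1 + 4.4)) + 226 = 3270 K

3270 K


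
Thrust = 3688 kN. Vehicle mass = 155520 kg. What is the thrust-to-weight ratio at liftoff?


TWR = 3688000 / (155520 * 9.81) = 2.42

2.42


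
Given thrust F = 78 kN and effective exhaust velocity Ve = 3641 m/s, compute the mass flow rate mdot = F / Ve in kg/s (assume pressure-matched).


mdot = F / Ve = 78000 / 3641 = 21.4 kg/s

21.4 kg/s


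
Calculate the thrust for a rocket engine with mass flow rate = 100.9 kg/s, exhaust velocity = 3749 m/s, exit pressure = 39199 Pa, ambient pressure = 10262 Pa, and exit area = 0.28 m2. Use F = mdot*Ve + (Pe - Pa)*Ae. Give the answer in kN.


F = 100.9 * 3749 + (39199 - 10262) * 0.28 = 386376.0 N = 386.4 kN

386.4 kN


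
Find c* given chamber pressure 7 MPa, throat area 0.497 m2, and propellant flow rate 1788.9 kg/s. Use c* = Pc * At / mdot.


c* = 7e6 * 0.497 / 1788.9 = 1945 m/s

1945 m/s


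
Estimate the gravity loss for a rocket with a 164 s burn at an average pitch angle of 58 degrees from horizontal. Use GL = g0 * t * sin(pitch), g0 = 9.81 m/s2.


GL = 9.81 * 164 * sin(58 deg) = 1364 m/s

1364 m/s


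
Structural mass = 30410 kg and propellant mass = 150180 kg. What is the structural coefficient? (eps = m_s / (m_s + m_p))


eps = 30410 / (30410 + 150180) = 0.1684

0.1684


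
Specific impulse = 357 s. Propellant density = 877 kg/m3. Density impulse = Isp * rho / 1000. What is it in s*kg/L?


rho*Isp = 357 * 877 / 1000 = 313 s*kg/L

313 s*kg/L


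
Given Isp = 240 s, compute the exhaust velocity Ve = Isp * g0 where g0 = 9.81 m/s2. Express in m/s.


Ve = Isp * g0 = 240 * 9.81 = 2354.4 m/s

2354.4 m/s


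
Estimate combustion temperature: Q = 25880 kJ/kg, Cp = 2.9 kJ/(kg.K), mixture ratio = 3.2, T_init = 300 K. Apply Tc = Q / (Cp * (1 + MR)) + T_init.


Tc = 25880 / (2.9 * (1 + 3.2)) + 300 = 2425 K

2425 K


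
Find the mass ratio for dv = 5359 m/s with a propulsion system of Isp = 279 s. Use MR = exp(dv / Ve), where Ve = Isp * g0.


Ve = 279 * 9.81 = 2736.99 m/s
MR = exp(5359 / 2736.99) = 7.085

7.085


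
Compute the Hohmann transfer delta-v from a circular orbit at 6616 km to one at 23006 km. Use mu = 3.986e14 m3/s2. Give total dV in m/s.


V1 = sqrt(mu/r1) = 7761.95 m/s
dV1 = V1*(sqrt(2*r2/(r1+r2)) - 1) = 1911.9 m/s
V2 = sqrt(mu/r2) = 4162.44 m/s
dV2 = V2*(1 - sqrt(2*r1/(r1+r2))) = 1380.46 m/s
Total dV = 3292 m/s

3292 m/s


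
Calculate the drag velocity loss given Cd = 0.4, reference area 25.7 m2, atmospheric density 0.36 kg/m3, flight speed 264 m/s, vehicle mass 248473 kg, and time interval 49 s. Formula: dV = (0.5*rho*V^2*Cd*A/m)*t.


D = 0.5 * 0.36 * 264^2 * 0.4 * 25.7 = 128965.48 N
a = 128965.48 / 248473 = 0.519 m/s2
dV = 0.519 * 49 = 25.4 m/s

25.4 m/s


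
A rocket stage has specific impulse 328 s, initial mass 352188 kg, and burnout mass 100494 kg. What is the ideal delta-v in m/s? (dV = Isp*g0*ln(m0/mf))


Ve = 328 * 9.81 = 3217.68 m/s
dV = 3217.68 * ln(352188/100494) = 4035 m/s

4035 m/s


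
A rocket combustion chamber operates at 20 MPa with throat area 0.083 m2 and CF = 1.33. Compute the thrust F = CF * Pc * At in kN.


F = 1.33 * 20e6 * 0.083 = 2.2078e+06 N = 2207.8 kN

2207.8 kN


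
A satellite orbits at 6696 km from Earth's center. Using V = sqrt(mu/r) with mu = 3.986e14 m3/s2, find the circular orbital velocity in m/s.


V = sqrt(3.986e14 / 6696000) = 7715 m/s

7715 m/s


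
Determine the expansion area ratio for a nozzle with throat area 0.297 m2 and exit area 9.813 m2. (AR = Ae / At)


AR = 9.813 / 0.297 = 33.0

33.0


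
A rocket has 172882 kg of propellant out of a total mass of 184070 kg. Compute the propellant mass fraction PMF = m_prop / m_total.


PMF = 172882 / 184070 = 0.939

0.939


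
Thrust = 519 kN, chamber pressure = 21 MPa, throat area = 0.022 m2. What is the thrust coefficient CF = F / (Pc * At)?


CF = 519000 / (21e6 * 0.022) = 1.12

1.12


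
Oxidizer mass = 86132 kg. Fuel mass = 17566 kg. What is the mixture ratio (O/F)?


MR = 86132 / 17566 = 4.9

4.9


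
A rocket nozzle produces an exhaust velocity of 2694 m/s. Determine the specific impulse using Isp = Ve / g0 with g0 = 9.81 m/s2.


Isp = Ve / g0 = 2694 / 9.81 = 274.6 s

274.6 s


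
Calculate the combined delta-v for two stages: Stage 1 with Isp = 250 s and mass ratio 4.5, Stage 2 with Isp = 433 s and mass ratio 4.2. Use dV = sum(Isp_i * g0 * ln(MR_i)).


dV1 = 250 * 9.81 * ln(4.5) = 3688.7 m/s
dV2 = 433 * 9.81 * ln(4.2) = 6095.9 m/s
Total dV = 3688.7 + 6095.9 = 9784.6 m/s ~ 9785 m/s

9785 m/s


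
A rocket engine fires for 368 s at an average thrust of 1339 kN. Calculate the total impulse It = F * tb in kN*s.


It = 1339 * 368 = 492752 kN*s

492752 kN*s


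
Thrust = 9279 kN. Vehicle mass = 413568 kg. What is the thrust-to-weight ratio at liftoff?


TWR = 9279000 / (413568 * 9.81) = 2.29

2.29


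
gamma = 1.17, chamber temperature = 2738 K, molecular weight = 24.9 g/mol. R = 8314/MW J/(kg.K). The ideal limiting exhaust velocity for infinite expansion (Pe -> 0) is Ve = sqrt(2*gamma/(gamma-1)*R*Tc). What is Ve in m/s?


R = 8314 / 24.9 = 333.9 J/(kg.K)
Ve = sqrt(2 * 1.17 / (1.17 - 1) * 333.9 * 2738) = 3547 m/s

3547 m/s


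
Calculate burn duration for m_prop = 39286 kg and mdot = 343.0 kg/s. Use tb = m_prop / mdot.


tb = 39286 / 343.0 = 114.5 s

114.5 s


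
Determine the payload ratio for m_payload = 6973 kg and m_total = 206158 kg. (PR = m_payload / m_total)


PR = 6973 / 206158 = 0.0338

0.0338


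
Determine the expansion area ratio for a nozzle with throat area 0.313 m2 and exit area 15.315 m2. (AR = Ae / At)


AR = 15.315 / 0.313 = 48.9

48.9


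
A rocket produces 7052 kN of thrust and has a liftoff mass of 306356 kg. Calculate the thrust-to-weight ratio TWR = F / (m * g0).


TWR = 7052000 / (306356 * 9.81) = 2.35

2.35


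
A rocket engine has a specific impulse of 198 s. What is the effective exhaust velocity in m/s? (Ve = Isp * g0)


Ve = Isp * g0 = 198 * 9.81 = 1942.4 m/s

1942.4 m/s


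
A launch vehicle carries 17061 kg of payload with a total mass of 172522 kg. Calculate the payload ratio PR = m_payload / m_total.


PR = 17061 / 172522 = 0.0989

0.0989


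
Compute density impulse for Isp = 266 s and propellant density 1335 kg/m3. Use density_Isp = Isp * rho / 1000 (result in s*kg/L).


rho*Isp = 266 * 1335 / 1000 = 355 s*kg/L

355 s*kg/L


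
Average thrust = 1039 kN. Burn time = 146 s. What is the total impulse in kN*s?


It = 1039 * 146 = 151694 kN*s

151694 kN*s


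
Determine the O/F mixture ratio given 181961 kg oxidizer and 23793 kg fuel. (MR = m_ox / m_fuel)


MR = 181961 / 23793 = 7.65

7.65


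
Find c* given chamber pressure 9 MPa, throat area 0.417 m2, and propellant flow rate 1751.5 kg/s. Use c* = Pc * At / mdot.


c* = 9e6 * 0.417 / 1751.5 = 2143 m/s

2143 m/s


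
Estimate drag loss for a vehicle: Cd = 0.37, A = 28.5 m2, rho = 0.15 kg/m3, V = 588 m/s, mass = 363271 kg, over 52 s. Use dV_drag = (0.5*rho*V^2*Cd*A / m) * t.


D = 0.5 * 0.15 * 588^2 * 0.37 * 28.5 = 273440.29 N
a = 273440.29 / 363271 = 0.7527 m/s2
dV = 0.7527 * 52 = 39.1 m/s

39.1 m/s


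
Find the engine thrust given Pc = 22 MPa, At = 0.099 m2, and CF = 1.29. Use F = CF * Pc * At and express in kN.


F = 1.29 * 22e6 * 0.099 = 2.8096e+06 N = 2809.6 kN

2809.6 kN


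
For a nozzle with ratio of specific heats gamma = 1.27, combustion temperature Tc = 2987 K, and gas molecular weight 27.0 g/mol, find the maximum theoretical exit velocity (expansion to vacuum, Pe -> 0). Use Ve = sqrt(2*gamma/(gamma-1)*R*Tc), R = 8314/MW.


R = 8314 / 27.0 = 307.93 J/(kg.K)
Ve = sqrt(2 * 1.27 / (1.27 - 1) * 307.93 * 2987) = 2942 m/s

2942 m/s


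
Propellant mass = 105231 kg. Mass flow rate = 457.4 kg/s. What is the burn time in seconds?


tb = 105231 / 457.4 = 230.1 s

230.1 s


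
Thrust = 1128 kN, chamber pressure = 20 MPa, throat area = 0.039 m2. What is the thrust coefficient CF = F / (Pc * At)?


CF = 1128000 / (20e6 * 0.039) = 1.45

1.45


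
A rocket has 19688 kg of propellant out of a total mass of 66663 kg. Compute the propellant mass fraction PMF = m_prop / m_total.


PMF = 19688 / 66663 = 0.295

0.295


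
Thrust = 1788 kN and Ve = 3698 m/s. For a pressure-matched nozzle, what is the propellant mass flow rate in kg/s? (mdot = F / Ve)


mdot = F / Ve = 1788000 / 3698 = 483.5 kg/s

483.5 kg/s


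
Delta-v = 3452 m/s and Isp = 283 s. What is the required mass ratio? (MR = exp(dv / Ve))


Ve = 283 * 9.81 = 2776.23 m/s
MR = exp(3452 / 2776.23) = 3.467

3.467


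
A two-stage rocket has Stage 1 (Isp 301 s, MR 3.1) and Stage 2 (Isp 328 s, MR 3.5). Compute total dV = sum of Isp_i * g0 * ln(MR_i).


dV1 = 301 * 9.81 * ln(3.1) = 3340.8 m/s
dV2 = 328 * 9.81 * ln(3.5) = 4031.0 m/s
Total dV = 3340.8 + 4031.0 = 7371.8 m/s ~ 7372 m/s

7372 m/s


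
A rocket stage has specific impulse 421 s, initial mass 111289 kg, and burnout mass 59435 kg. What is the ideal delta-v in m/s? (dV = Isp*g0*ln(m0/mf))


Ve = 421 * 9.81 = 4130.01 m/s
dV = 4130.01 * ln(111289/59435) = 2591 m/s

2591 m/s


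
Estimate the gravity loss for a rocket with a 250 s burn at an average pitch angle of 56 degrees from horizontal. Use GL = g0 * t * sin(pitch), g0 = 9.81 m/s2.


GL = 9.81 * 250 * sin(56 deg) = 2033 m/s

2033 m/s


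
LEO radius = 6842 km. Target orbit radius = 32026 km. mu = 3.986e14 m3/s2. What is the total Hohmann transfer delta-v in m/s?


V1 = sqrt(mu/r1) = 7632.68 m/s
dV1 = V1*(sqrt(2*r2/(r1+r2)) - 1) = 2165.54 m/s
V2 = sqrt(mu/r2) = 3527.91 m/s
dV2 = V2*(1 - sqrt(2*r1/(r1+r2))) = 1434.63 m/s
Total dV = 3600 m/s

3600 m/s


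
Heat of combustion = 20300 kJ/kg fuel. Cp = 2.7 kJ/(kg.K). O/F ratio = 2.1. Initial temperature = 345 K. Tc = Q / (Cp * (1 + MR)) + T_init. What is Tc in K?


Tc = 20300 / (2.7 * (1 + 2.1)) + 345 = 2770 K

2770 K


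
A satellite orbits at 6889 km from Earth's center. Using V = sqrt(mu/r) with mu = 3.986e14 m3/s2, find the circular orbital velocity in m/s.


V = sqrt(3.986e14 / 6889000) = 7607 m/s

7607 m/s


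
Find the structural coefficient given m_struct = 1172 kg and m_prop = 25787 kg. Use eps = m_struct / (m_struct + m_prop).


eps = 1172 / (1172 + 25787) = 0.0435

0.0435


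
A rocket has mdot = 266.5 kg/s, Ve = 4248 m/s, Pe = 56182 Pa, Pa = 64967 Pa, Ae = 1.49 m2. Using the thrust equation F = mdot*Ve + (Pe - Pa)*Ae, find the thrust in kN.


F = 266.5 * 4248 + (56182 - 64967) * 1.49 = 1.1190e+06 N = 1119.0 kN

1119.0 kN


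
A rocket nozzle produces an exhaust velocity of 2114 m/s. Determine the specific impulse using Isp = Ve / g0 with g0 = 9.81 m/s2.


Isp = Ve / g0 = 2114 / 9.81 = 215.5 s

215.5 s


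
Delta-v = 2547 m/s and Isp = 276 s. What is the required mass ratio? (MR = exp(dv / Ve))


Ve = 276 * 9.81 = 2707.56 m/s
MR = exp(2547 / 2707.56) = 2.562

2.562


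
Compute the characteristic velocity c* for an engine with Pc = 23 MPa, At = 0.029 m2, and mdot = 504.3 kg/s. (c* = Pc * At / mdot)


c* = 23e6 * 0.029 / 504.3 = 1323 m/s

1323 m/s


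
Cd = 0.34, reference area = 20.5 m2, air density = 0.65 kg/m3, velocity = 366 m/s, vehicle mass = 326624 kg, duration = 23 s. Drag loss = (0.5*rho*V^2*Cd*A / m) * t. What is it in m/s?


D = 0.5 * 0.65 * 366^2 * 0.34 * 20.5 = 303443.83 N
a = 303443.83 / 326624 = 0.929 m/s2
dV = 0.929 * 23 = 21.4 m/s

21.4 m/s
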